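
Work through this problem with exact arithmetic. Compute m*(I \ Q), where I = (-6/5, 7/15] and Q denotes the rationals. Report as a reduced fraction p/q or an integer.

The interval I = (-6/5, 7/15] has m(I) = 7/15 - (-6/5) = 5/3 (endpoints are measure-zero, so open/closed/half-open agree). Write I = (I cap Q) u (I \ Q). The rationals in I are countable, so m*(I cap Q) = 0 (cover each rational by intervals whose total length is arbitrarily small). By countable subadditivity m*(I) <= m*(I cap Q) + m*(I \ Q), hence m*(I \ Q) >= m(I) = 5/3. The reverse inequality m*(I \ Q) <= m*(I) = 5/3 is trivial since (I \ Q) is a subset of I. Therefore m*(I \ Q) = 5/3.

5/3


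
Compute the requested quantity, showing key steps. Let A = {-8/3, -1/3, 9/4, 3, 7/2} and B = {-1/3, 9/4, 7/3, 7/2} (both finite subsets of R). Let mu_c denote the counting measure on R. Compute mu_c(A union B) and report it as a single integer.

Counting measure on a finite set equals cardinality. By inclusion-exclusion, |A union B| = |A| + |B| - |A cap B|.
|A| = 5, |B| = 4, |A cap B| = 3.
So mu_c(A union B) = 5 + 4 - 3 = 6.

6


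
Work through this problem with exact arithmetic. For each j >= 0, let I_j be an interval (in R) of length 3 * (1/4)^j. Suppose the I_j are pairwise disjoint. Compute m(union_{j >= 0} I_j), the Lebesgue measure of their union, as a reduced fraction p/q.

By countable additivity of the Lebesgue measure on pairwise disjoint measurable sets,
  m(union_{j >= 0} I_j) = sum_{j >= 0} m(I_j) = sum_{j >= 0} a * r^j,
  with a = 3 and r = 1/4.
Since 0 < r = 1/4 < 1, the geometric series converges:
  sum_{j >= 0} a * r^j = a / (1 - r).
  = 3 / (1 - 1/4)
  = 3 / (3/4)
  = 4.

4


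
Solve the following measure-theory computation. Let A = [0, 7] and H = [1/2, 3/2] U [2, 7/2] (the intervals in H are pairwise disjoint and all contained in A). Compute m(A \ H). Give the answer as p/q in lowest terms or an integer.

The ambient interval has length m(A) = 7 - 0 = 7.
Since the holes are disjoint and sit inside A, by finite additivity
  m(H) = sum_i (b_i - a_i), and m(A \ H) = m(A) - m(H).
Computing the hole measures:
  m(H_1) = 3/2 - 1/2 = 1.
  m(H_2) = 7/2 - 2 = 3/2.
Summed: m(H) = 1 + 3/2 = 5/2.
So m(A \ H) = 7 - 5/2 = 9/2.

9/2


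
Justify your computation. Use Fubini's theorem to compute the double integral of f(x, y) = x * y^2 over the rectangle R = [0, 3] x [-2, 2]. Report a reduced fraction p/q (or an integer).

f(x, y) is a tensor product of a function of x and a function of y, and both factors are bounded continuous (hence Lebesgue integrable) on the rectangle, so Fubini's theorem applies:
  integral_R f d(m x m) = (integral_a1^b1 x dx) * (integral_a2^b2 y^2 dy).
Inner integral in x: integral_{0}^{3} x dx = (3^2 - 0^2)/2
  = 9/2.
Inner integral in y: integral_{-2}^{2} y^2 dy = (2^3 - (-2)^3)/3
  = 16/3.
Product: (9/2) * (16/3) = 24.

24


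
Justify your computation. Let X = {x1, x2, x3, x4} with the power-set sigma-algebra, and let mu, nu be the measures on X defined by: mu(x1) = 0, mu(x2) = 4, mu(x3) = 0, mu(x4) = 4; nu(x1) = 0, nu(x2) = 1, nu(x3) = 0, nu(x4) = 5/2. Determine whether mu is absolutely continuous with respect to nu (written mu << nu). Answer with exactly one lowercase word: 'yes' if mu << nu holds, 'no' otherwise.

mu << nu means: every nu-null measurable set is also mu-null; equivalently, for every atom x, if nu({x}) = 0 then mu({x}) = 0.
Checking each atom:
  x1: nu = 0, mu = 0 -> consistent with mu << nu.
  x2: nu = 1 > 0 -> no constraint.
  x3: nu = 0, mu = 0 -> consistent with mu << nu.
  x4: nu = 5/2 > 0 -> no constraint.
No atom violates the condition. Therefore mu << nu.

yes


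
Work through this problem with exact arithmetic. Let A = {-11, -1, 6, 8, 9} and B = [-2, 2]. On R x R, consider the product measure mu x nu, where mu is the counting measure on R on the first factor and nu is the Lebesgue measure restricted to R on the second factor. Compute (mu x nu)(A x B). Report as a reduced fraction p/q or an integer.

For a measurable rectangle A x B, the product measure satisfies
  (mu x nu)(A x B) = mu(A) * nu(B).
  mu(A) = 5.
  nu(B) = 4.
  (mu x nu)(A x B) = 5 * 4 = 20.

20


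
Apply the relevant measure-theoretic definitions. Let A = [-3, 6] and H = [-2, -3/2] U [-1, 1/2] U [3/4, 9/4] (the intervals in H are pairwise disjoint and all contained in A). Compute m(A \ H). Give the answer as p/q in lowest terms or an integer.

The ambient interval has length m(A) = 6 - (-3) = 9.
Since the holes are disjoint and sit inside A, by finite additivity
  m(H) = sum_i (b_i - a_i), and m(A \ H) = m(A) - m(H).
Computing the hole measures:
  m(H_1) = -3/2 - (-2) = 1/2.
  m(H_2) = 1/2 - (-1) = 3/2.
  m(H_3) = 9/4 - 3/4 = 3/2.
Summed: m(H) = 1/2 + 3/2 + 3/2 = 7/2.
So m(A \ H) = 9 - 7/2 = 11/2.

11/2


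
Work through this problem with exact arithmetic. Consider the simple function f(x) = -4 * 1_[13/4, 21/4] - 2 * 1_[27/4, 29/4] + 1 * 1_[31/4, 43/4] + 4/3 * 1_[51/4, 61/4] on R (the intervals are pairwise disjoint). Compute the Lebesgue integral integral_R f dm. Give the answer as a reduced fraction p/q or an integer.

For a simple function f = sum_i c_i * 1_{A_i} with disjoint A_i,
  integral f dm = sum_i c_i * m(A_i).
Lengths of the A_i:
  m(A_1) = 21/4 - 13/4 = 2.
  m(A_2) = 29/4 - 27/4 = 1/2.
  m(A_3) = 43/4 - 31/4 = 3.
  m(A_4) = 61/4 - 51/4 = 5/2.
Contributions c_i * m(A_i):
  (-4) * (2) = -8.
  (-2) * (1/2) = -1.
  (1) * (3) = 3.
  (4/3) * (5/2) = 10/3.
Total: -8 - 1 + 3 + 10/3 = -8/3.

-8/3


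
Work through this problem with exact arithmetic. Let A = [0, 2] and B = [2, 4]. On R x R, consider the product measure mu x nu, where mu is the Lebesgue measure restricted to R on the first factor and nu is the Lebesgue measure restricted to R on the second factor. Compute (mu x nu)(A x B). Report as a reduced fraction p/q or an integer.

For a measurable rectangle A x B, the product measure satisfies
  (mu x nu)(A x B) = mu(A) * nu(B).
  mu(A) = 2.
  nu(B) = 2.
  (mu x nu)(A x B) = 2 * 2 = 4.

4


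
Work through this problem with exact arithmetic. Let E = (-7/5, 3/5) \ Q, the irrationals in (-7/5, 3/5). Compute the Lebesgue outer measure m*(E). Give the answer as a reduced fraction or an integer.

The interval I = (-7/5, 3/5) has m(I) = 3/5 - (-7/5) = 2 (endpoints are measure-zero, so open/closed/half-open agree). Write I = (I cap Q) u (I \ Q). The rationals in I are countable, so m*(I cap Q) = 0 (cover each rational by intervals whose total length is arbitrarily small). By countable subadditivity m*(I) <= m*(I cap Q) + m*(I \ Q), hence m*(I \ Q) >= m(I) = 2. The reverse inequality m*(I \ Q) <= m*(I) = 2 is trivial since (I \ Q) is a subset of I. Therefore m*(I \ Q) = 2.

2


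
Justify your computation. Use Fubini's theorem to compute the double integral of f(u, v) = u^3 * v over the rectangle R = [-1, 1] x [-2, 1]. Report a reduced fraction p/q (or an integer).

f(u, v) is a tensor product of a function of u and a function of v, and both factors are bounded continuous (hence Lebesgue integrable) on the rectangle, so Fubini's theorem applies:
  integral_R f d(m x m) = (integral_a1^b1 u^3 du) * (integral_a2^b2 v dv).
Inner integral in u: integral_{-1}^{1} u^3 du = (1^4 - (-1)^4)/4
  = 0.
Inner integral in v: integral_{-2}^{1} v dv = (1^2 - (-2)^2)/2
  = -3/2.
Product: (0) * (-3/2) = 0.

0


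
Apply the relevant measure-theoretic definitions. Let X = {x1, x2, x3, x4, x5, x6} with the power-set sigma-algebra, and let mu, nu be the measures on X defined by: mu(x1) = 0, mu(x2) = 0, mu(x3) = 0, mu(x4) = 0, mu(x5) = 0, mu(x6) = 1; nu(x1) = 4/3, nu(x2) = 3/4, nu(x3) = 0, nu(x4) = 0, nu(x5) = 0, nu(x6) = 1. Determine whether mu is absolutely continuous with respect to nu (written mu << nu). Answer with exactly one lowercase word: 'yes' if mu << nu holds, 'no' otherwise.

mu << nu means: every nu-null measurable set is also mu-null; equivalently, for every atom x, if nu({x}) = 0 then mu({x}) = 0.
Checking each atom:
  x1: nu = 4/3 > 0 -> no constraint.
  x2: nu = 3/4 > 0 -> no constraint.
  x3: nu = 0, mu = 0 -> consistent with mu << nu.
  x4: nu = 0, mu = 0 -> consistent with mu << nu.
  x5: nu = 0, mu = 0 -> consistent with mu << nu.
  x6: nu = 1 > 0 -> no constraint.
No atom violates the condition. Therefore mu << nu.

yes


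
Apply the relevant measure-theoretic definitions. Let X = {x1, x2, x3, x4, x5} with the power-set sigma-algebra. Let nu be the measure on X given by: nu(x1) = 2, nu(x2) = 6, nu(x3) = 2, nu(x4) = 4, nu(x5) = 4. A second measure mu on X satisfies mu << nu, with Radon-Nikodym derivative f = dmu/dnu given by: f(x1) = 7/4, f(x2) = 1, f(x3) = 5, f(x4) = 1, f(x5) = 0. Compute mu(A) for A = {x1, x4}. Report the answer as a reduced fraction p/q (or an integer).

By the defining property of the Radon-Nikodym derivative, for every measurable set A,
  mu(A) = integral_A f dnu.
Since nu is a discrete measure concentrated on the atoms of X, the integral over A reduces to the sum
  mu(A) = sum_{x in A} f(x) * nu({x}).
Computing each term:
  x1: f(x1) * nu(x1) = 7/4 * 2 = 7/2.
  x4: f(x4) * nu(x4) = 1 * 4 = 4.
Summing: mu(A) = 7/2 + 4 = 15/2.

15/2


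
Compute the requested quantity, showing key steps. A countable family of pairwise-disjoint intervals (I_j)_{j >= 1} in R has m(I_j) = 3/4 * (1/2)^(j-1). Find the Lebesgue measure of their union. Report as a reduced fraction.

By countable additivity of the Lebesgue measure on pairwise disjoint measurable sets,
  m(union_{j >= 1} I_j) = sum_{j >= 1} m(I_j) = sum_{j >= 1} a * r^(j-1),
  with a = 3/4 and r = 1/2.
Since 0 < r = 1/2 < 1, the geometric series converges:
  sum_{j >= 1} a * r^(j-1) = a / (1 - r).
  = 3/4 / (1 - 1/2)
  = 3/4 / (1/2)
  = 3/2.

3/2


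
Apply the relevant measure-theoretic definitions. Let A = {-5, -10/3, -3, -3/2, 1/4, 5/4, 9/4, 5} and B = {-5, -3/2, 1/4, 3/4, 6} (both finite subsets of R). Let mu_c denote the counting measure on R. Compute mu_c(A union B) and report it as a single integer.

Counting measure on a finite set equals cardinality. By inclusion-exclusion, |A union B| = |A| + |B| - |A cap B|.
|A| = 8, |B| = 5, |A cap B| = 3.
So mu_c(A union B) = 8 + 5 - 3 = 10.

10


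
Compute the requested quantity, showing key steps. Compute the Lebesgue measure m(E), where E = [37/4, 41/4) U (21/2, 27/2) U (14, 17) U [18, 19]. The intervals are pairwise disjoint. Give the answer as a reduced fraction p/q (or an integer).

For pairwise disjoint intervals, m(union_i I_i) = sum_i m(I_i),
and m is invariant under swapping open/closed endpoints (single points have measure 0).
So m(E) = sum_i (b_i - a_i).
  I_1 has length 41/4 - 37/4 = 1.
  I_2 has length 27/2 - 21/2 = 3.
  I_3 has length 17 - 14 = 3.
  I_4 has length 19 - 18 = 1.
Summing:
  m(E) = 1 + 3 + 3 + 1 = 8.

8


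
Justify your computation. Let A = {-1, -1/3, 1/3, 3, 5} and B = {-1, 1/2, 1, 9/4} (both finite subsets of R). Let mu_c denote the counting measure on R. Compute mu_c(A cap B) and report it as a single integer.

Counting measure on a finite set equals cardinality. mu_c(A cap B) = |A cap B| (elements appearing in both).
Enumerating the elements of A that also lie in B gives 1 element(s).
So mu_c(A cap B) = 1.

1


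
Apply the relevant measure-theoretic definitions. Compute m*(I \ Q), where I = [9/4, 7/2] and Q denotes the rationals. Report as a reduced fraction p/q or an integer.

The interval I = [9/4, 7/2] has m(I) = 7/2 - 9/4 = 5/4 (endpoints are measure-zero, so open/closed/half-open agree). Write I = (I cap Q) u (I \ Q). The rationals in I are countable, so m*(I cap Q) = 0 (cover each rational by intervals whose total length is arbitrarily small). By countable subadditivity m*(I) <= m*(I cap Q) + m*(I \ Q), hence m*(I \ Q) >= m(I) = 5/4. The reverse inequality m*(I \ Q) <= m*(I) = 5/4 is trivial since (I \ Q) is a subset of I. Therefore m*(I \ Q) = 5/4.

5/4


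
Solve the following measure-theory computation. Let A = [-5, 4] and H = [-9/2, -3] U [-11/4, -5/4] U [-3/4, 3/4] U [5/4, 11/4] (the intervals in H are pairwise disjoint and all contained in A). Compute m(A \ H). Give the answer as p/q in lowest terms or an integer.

The ambient interval has length m(A) = 4 - (-5) = 9.
Since the holes are disjoint and sit inside A, by finite additivity
  m(H) = sum_i (b_i - a_i), and m(A \ H) = m(A) - m(H).
Computing the hole measures:
  m(H_1) = -3 - (-9/2) = 3/2.
  m(H_2) = -5/4 - (-11/4) = 3/2.
  m(H_3) = 3/4 - (-3/4) = 3/2.
  m(H_4) = 11/4 - 5/4 = 3/2.
Summed: m(H) = 3/2 + 3/2 + 3/2 + 3/2 = 6.
So m(A \ H) = 9 - 6 = 3.

3


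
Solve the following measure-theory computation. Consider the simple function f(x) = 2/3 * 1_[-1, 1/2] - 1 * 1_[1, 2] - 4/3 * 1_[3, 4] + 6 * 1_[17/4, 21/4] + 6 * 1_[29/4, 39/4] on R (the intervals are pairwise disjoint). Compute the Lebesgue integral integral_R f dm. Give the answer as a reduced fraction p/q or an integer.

For a simple function f = sum_i c_i * 1_{A_i} with disjoint A_i,
  integral f dm = sum_i c_i * m(A_i).
Lengths of the A_i:
  m(A_1) = 1/2 - (-1) = 3/2.
  m(A_2) = 2 - 1 = 1.
  m(A_3) = 4 - 3 = 1.
  m(A_4) = 21/4 - 17/4 = 1.
  m(A_5) = 39/4 - 29/4 = 5/2.
Contributions c_i * m(A_i):
  (2/3) * (3/2) = 1.
  (-1) * (1) = -1.
  (-4/3) * (1) = -4/3.
  (6) * (1) = 6.
  (6) * (5/2) = 15.
Total: 1 - 1 - 4/3 + 6 + 15 = 59/3.

59/3


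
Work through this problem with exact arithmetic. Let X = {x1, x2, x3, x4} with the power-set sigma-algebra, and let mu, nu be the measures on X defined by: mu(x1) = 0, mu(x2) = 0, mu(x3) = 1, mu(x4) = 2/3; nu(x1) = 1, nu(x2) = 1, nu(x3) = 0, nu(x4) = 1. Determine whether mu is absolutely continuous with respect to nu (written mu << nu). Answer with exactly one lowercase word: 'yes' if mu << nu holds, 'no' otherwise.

mu << nu means: every nu-null measurable set is also mu-null; equivalently, for every atom x, if nu({x}) = 0 then mu({x}) = 0.
Checking each atom:
  x1: nu = 1 > 0 -> no constraint.
  x2: nu = 1 > 0 -> no constraint.
  x3: nu = 0, mu = 1 > 0 -> violates mu << nu.
  x4: nu = 1 > 0 -> no constraint.
The atom(s) x3 violate the condition (nu = 0 but mu > 0). Therefore mu is NOT absolutely continuous w.r.t. nu.

no


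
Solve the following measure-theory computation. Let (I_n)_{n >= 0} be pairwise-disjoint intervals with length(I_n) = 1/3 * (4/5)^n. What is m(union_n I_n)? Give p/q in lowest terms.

By countable additivity of the Lebesgue measure on pairwise disjoint measurable sets,
  m(union_{n >= 0} I_n) = sum_{n >= 0} m(I_n) = sum_{n >= 0} a * r^n,
  with a = 1/3 and r = 4/5.
Since 0 < r = 4/5 < 1, the geometric series converges:
  sum_{n >= 0} a * r^n = a / (1 - r).
  = 1/3 / (1 - 4/5)
  = 1/3 / (1/5)
  = 5/3.

5/3


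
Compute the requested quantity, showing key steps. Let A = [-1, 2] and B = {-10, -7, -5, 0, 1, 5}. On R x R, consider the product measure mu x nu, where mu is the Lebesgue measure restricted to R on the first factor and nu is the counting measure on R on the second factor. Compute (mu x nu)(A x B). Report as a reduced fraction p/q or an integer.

For a measurable rectangle A x B, the product measure satisfies
  (mu x nu)(A x B) = mu(A) * nu(B).
  mu(A) = 3.
  nu(B) = 6.
  (mu x nu)(A x B) = 3 * 6 = 18.

18


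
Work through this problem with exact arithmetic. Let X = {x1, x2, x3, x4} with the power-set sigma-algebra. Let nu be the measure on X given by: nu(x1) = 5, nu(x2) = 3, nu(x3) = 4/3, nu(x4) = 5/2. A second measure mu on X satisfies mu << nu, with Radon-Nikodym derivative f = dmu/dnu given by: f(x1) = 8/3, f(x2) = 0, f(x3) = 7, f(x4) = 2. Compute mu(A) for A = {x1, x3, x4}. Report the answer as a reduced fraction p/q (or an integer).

By the defining property of the Radon-Nikodym derivative, for every measurable set A,
  mu(A) = integral_A f dnu.
Since nu is a discrete measure concentrated on the atoms of X, the integral over A reduces to the sum
  mu(A) = sum_{x in A} f(x) * nu({x}).
Computing each term:
  x1: f(x1) * nu(x1) = 8/3 * 5 = 40/3.
  x3: f(x3) * nu(x3) = 7 * 4/3 = 28/3.
  x4: f(x4) * nu(x4) = 2 * 5/2 = 5.
Summing: mu(A) = 40/3 + 28/3 + 5 = 83/3.

83/3


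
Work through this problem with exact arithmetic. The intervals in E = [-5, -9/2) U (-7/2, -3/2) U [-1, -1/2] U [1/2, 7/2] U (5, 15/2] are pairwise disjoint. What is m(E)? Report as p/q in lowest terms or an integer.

For pairwise disjoint intervals, m(union_i I_i) = sum_i m(I_i),
and m is invariant under swapping open/closed endpoints (single points have measure 0).
So m(E) = sum_i (b_i - a_i).
  I_1 has length -9/2 - (-5) = 1/2.
  I_2 has length -3/2 - (-7/2) = 2.
  I_3 has length -1/2 - (-1) = 1/2.
  I_4 has length 7/2 - 1/2 = 3.
  I_5 has length 15/2 - 5 = 5/2.
Summing:
  m(E) = 1/2 + 2 + 1/2 + 3 + 5/2 = 17/2.

17/2


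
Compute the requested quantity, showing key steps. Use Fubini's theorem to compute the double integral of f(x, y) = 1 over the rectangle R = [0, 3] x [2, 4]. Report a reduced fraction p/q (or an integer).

f(x, y) is a tensor product of a function of x and a function of y, and both factors are bounded continuous (hence Lebesgue integrable) on the rectangle, so Fubini's theorem applies:
  integral_R f d(m x m) = (integral_a1^b1 1 dx) * (integral_a2^b2 1 dy).
Inner integral in x: integral_{0}^{3} 1 dx = (3^1 - 0^1)/1
  = 3.
Inner integral in y: integral_{2}^{4} 1 dy = (4^1 - 2^1)/1
  = 2.
Product: (3) * (2) = 6.

6


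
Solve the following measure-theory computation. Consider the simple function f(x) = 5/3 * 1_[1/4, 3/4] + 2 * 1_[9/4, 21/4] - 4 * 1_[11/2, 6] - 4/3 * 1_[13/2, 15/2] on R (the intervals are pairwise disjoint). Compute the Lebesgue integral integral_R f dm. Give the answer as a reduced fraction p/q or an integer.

For a simple function f = sum_i c_i * 1_{A_i} with disjoint A_i,
  integral f dm = sum_i c_i * m(A_i).
Lengths of the A_i:
  m(A_1) = 3/4 - 1/4 = 1/2.
  m(A_2) = 21/4 - 9/4 = 3.
  m(A_3) = 6 - 11/2 = 1/2.
  m(A_4) = 15/2 - 13/2 = 1.
Contributions c_i * m(A_i):
  (5/3) * (1/2) = 5/6.
  (2) * (3) = 6.
  (-4) * (1/2) = -2.
  (-4/3) * (1) = -4/3.
Total: 5/6 + 6 - 2 - 4/3 = 7/2.

7/2


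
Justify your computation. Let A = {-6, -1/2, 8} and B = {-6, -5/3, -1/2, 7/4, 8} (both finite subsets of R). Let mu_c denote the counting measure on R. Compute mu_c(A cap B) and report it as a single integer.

Counting measure on a finite set equals cardinality. mu_c(A cap B) = |A cap B| (elements appearing in both).
Enumerating the elements of A that also lie in B gives 3 element(s).
So mu_c(A cap B) = 3.

3


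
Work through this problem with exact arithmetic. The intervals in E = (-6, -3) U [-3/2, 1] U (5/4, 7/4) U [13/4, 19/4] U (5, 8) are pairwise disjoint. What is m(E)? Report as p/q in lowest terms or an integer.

For pairwise disjoint intervals, m(union_i I_i) = sum_i m(I_i),
and m is invariant under swapping open/closed endpoints (single points have measure 0).
So m(E) = sum_i (b_i - a_i).
  I_1 has length -3 - (-6) = 3.
  I_2 has length 1 - (-3/2) = 5/2.
  I_3 has length 7/4 - 5/4 = 1/2.
  I_4 has length 19/4 - 13/4 = 3/2.
  I_5 has length 8 - 5 = 3.
Summing:
  m(E) = 3 + 5/2 + 1/2 + 3/2 + 3 = 21/2.

21/2


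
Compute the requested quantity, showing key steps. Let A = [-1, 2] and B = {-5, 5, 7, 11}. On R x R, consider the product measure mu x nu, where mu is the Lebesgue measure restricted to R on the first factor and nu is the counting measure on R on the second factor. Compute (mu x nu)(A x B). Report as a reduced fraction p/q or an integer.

For a measurable rectangle A x B, the product measure satisfies
  (mu x nu)(A x B) = mu(A) * nu(B).
  mu(A) = 3.
  nu(B) = 4.
  (mu x nu)(A x B) = 3 * 4 = 12.

12


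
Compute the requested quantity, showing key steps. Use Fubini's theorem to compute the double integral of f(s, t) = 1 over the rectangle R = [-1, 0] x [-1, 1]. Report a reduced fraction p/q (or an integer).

f(s, t) is a tensor product of a function of s and a function of t, and both factors are bounded continuous (hence Lebesgue integrable) on the rectangle, so Fubini's theorem applies:
  integral_R f d(m x m) = (integral_a1^b1 1 ds) * (integral_a2^b2 1 dt).
Inner integral in s: integral_{-1}^{0} 1 ds = (0^1 - (-1)^1)/1
  = 1.
Inner integral in t: integral_{-1}^{1} 1 dt = (1^1 - (-1)^1)/1
  = 2.
Product: (1) * (2) = 2.

2


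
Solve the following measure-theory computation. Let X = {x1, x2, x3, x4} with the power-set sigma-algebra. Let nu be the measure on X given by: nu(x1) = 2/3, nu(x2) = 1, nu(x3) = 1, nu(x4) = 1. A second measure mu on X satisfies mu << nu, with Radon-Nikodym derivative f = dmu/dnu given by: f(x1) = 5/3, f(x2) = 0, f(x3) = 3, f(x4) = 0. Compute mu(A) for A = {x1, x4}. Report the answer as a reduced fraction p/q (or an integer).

By the defining property of the Radon-Nikodym derivative, for every measurable set A,
  mu(A) = integral_A f dnu.
Since nu is a discrete measure concentrated on the atoms of X, the integral over A reduces to the sum
  mu(A) = sum_{x in A} f(x) * nu({x}).
Computing each term:
  x1: f(x1) * nu(x1) = 5/3 * 2/3 = 10/9.
  x4: f(x4) * nu(x4) = 0 * 1 = 0.
Summing: mu(A) = 10/9 + 0 = 10/9.

10/9


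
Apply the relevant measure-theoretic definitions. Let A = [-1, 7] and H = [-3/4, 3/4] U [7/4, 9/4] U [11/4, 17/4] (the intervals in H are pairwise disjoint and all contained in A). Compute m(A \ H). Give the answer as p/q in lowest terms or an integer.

The ambient interval has length m(A) = 7 - (-1) = 8.
Since the holes are disjoint and sit inside A, by finite additivity
  m(H) = sum_i (b_i - a_i), and m(A \ H) = m(A) - m(H).
Computing the hole measures:
  m(H_1) = 3/4 - (-3/4) = 3/2.
  m(H_2) = 9/4 - 7/4 = 1/2.
  m(H_3) = 17/4 - 11/4 = 3/2.
Summed: m(H) = 3/2 + 1/2 + 3/2 = 7/2.
So m(A \ H) = 8 - 7/2 = 9/2.

9/2


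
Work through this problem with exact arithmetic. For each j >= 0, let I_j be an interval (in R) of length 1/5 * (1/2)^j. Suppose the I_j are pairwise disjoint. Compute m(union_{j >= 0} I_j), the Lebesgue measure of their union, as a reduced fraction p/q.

By countable additivity of the Lebesgue measure on pairwise disjoint measurable sets,
  m(union_{j >= 0} I_j) = sum_{j >= 0} m(I_j) = sum_{j >= 0} a * r^j,
  with a = 1/5 and r = 1/2.
Since 0 < r = 1/2 < 1, the geometric series converges:
  sum_{j >= 0} a * r^j = a / (1 - r).
  = 1/5 / (1 - 1/2)
  = 1/5 / (1/2)
  = 2/5.

2/5


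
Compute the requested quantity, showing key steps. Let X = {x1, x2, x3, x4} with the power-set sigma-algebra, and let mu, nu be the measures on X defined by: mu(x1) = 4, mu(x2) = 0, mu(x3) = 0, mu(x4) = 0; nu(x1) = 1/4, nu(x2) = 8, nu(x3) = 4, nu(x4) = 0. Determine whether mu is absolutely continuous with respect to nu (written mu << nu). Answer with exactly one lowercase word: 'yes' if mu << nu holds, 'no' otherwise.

mu << nu means: every nu-null measurable set is also mu-null; equivalently, for every atom x, if nu({x}) = 0 then mu({x}) = 0.
Checking each atom:
  x1: nu = 1/4 > 0 -> no constraint.
  x2: nu = 8 > 0 -> no constraint.
  x3: nu = 4 > 0 -> no constraint.
  x4: nu = 0, mu = 0 -> consistent with mu << nu.
No atom violates the condition. Therefore mu << nu.

yes


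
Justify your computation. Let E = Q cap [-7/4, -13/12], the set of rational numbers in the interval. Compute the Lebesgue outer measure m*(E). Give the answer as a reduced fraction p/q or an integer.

Q cap [-7/4, -13/12] is countable; list its elements as q_1, q_2, ... . Fix eps > 0 and cover the k-th point by an interval of length eps * 2^(-k). The cover has total length eps * sum_{k>=1} 2^(-k) = eps, so by definition of outer measure m*(Q cap [-7/4, -13/12]) <= eps. Since eps was arbitrary and m* >= 0, the outer measure is 0.

0


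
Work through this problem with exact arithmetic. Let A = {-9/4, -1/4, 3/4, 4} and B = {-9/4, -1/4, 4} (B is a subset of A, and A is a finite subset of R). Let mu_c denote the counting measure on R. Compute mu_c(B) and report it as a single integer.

Counting measure assigns mu_c(E) = |E| (number of elements) when E is finite.
B has 3 element(s), so mu_c(B) = 3.

3


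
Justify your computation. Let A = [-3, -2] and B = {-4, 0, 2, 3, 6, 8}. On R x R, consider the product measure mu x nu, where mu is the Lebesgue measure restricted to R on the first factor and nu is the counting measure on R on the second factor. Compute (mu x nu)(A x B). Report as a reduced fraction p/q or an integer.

For a measurable rectangle A x B, the product measure satisfies
  (mu x nu)(A x B) = mu(A) * nu(B).
  mu(A) = 1.
  nu(B) = 6.
  (mu x nu)(A x B) = 1 * 6 = 6.

6


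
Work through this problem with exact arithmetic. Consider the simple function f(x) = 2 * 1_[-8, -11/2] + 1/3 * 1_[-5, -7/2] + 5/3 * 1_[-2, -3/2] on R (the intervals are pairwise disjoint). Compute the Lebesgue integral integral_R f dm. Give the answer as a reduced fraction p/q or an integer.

For a simple function f = sum_i c_i * 1_{A_i} with disjoint A_i,
  integral f dm = sum_i c_i * m(A_i).
Lengths of the A_i:
  m(A_1) = -11/2 - (-8) = 5/2.
  m(A_2) = -7/2 - (-5) = 3/2.
  m(A_3) = -3/2 - (-2) = 1/2.
Contributions c_i * m(A_i):
  (2) * (5/2) = 5.
  (1/3) * (3/2) = 1/2.
  (5/3) * (1/2) = 5/6.
Total: 5 + 1/2 + 5/6 = 19/3.

19/3


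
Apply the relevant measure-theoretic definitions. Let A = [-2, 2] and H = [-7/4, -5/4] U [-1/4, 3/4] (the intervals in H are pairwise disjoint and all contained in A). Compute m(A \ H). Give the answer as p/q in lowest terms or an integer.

The ambient interval has length m(A) = 2 - (-2) = 4.
Since the holes are disjoint and sit inside A, by finite additivity
  m(H) = sum_i (b_i - a_i), and m(A \ H) = m(A) - m(H).
Computing the hole measures:
  m(H_1) = -5/4 - (-7/4) = 1/2.
  m(H_2) = 3/4 - (-1/4) = 1.
Summed: m(H) = 1/2 + 1 = 3/2.
So m(A \ H) = 4 - 3/2 = 5/2.

5/2


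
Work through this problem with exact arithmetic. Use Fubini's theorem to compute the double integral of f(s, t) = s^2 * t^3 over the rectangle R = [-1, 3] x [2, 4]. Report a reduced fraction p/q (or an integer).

f(s, t) is a tensor product of a function of s and a function of t, and both factors are bounded continuous (hence Lebesgue integrable) on the rectangle, so Fubini's theorem applies:
  integral_R f d(m x m) = (integral_a1^b1 s^2 ds) * (integral_a2^b2 t^3 dt).
Inner integral in s: integral_{-1}^{3} s^2 ds = (3^3 - (-1)^3)/3
  = 28/3.
Inner integral in t: integral_{2}^{4} t^3 dt = (4^4 - 2^4)/4
  = 60.
Product: (28/3) * (60) = 560.

560


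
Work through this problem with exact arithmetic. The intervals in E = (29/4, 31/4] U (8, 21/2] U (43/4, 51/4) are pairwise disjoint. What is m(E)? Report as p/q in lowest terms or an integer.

For pairwise disjoint intervals, m(union_i I_i) = sum_i m(I_i),
and m is invariant under swapping open/closed endpoints (single points have measure 0).
So m(E) = sum_i (b_i - a_i).
  I_1 has length 31/4 - 29/4 = 1/2.
  I_2 has length 21/2 - 8 = 5/2.
  I_3 has length 51/4 - 43/4 = 2.
Summing:
  m(E) = 1/2 + 5/2 + 2 = 5.

5


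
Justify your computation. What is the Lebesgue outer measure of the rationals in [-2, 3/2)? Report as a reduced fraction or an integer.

Q cap [-2, 3/2) is countable; list its elements as q_1, q_2, ... . Fix eps > 0 and cover the k-th point by an interval of length eps * 2^(-k). The cover has total length eps * sum_{k>=1} 2^(-k) = eps, so by definition of outer measure m*(Q cap [-2, 3/2)) <= eps. Since eps was arbitrary and m* >= 0, the outer measure is 0.

0


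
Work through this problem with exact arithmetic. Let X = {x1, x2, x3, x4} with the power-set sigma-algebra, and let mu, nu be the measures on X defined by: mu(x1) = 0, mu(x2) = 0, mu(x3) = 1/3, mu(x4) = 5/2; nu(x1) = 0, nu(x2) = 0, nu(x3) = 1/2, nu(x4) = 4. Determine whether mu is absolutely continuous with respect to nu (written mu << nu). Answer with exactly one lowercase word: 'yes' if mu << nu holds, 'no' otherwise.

mu << nu means: every nu-null measurable set is also mu-null; equivalently, for every atom x, if nu({x}) = 0 then mu({x}) = 0.
Checking each atom:
  x1: nu = 0, mu = 0 -> consistent with mu << nu.
  x2: nu = 0, mu = 0 -> consistent with mu << nu.
  x3: nu = 1/2 > 0 -> no constraint.
  x4: nu = 4 > 0 -> no constraint.
No atom violates the condition. Therefore mu << nu.

yes


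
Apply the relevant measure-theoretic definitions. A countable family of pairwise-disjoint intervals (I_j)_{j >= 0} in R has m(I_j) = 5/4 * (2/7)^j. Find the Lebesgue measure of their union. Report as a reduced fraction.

By countable additivity of the Lebesgue measure on pairwise disjoint measurable sets,
  m(union_{j >= 0} I_j) = sum_{j >= 0} m(I_j) = sum_{j >= 0} a * r^j,
  with a = 5/4 and r = 2/7.
Since 0 < r = 2/7 < 1, the geometric series converges:
  sum_{j >= 0} a * r^j = a / (1 - r).
  = 5/4 / (1 - 2/7)
  = 5/4 / (5/7)
  = 7/4.

7/4


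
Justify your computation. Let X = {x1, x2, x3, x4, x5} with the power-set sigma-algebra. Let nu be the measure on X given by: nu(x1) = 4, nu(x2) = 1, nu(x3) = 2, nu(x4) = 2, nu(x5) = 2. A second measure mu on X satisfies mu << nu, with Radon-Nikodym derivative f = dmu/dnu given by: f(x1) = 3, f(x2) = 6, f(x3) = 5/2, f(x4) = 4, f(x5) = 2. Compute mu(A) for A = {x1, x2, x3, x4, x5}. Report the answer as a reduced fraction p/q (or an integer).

By the defining property of the Radon-Nikodym derivative, for every measurable set A,
  mu(A) = integral_A f dnu.
Since nu is a discrete measure concentrated on the atoms of X, the integral over A reduces to the sum
  mu(A) = sum_{x in A} f(x) * nu({x}).
Computing each term:
  x1: f(x1) * nu(x1) = 3 * 4 = 12.
  x2: f(x2) * nu(x2) = 6 * 1 = 6.
  x3: f(x3) * nu(x3) = 5/2 * 2 = 5.
  x4: f(x4) * nu(x4) = 4 * 2 = 8.
  x5: f(x5) * nu(x5) = 2 * 2 = 4.
Summing: mu(A) = 12 + 6 + 5 + 8 + 4 = 35.

35


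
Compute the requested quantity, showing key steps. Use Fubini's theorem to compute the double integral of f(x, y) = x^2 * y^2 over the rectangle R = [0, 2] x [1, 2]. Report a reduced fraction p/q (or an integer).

f(x, y) is a tensor product of a function of x and a function of y, and both factors are bounded continuous (hence Lebesgue integrable) on the rectangle, so Fubini's theorem applies:
  integral_R f d(m x m) = (integral_a1^b1 x^2 dx) * (integral_a2^b2 y^2 dy).
Inner integral in x: integral_{0}^{2} x^2 dx = (2^3 - 0^3)/3
  = 8/3.
Inner integral in y: integral_{1}^{2} y^2 dy = (2^3 - 1^3)/3
  = 7/3.
Product: (8/3) * (7/3) = 56/9.

56/9


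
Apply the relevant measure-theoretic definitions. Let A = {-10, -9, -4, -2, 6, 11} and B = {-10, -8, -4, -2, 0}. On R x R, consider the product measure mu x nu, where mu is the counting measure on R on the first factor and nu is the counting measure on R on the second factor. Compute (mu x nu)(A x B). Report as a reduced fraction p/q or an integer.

For a measurable rectangle A x B, the product measure satisfies
  (mu x nu)(A x B) = mu(A) * nu(B).
  mu(A) = 6.
  nu(B) = 5.
  (mu x nu)(A x B) = 6 * 5 = 30.

30


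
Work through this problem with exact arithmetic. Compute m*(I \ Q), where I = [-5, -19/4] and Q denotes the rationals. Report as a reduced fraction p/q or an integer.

The interval I = [-5, -19/4] has m(I) = -19/4 - (-5) = 1/4 (endpoints are measure-zero, so open/closed/half-open agree). Write I = (I cap Q) u (I \ Q). The rationals in I are countable, so m*(I cap Q) = 0 (cover each rational by intervals whose total length is arbitrarily small). By countable subadditivity m*(I) <= m*(I cap Q) + m*(I \ Q), hence m*(I \ Q) >= m(I) = 1/4. The reverse inequality m*(I \ Q) <= m*(I) = 1/4 is trivial since (I \ Q) is a subset of I. Therefore m*(I \ Q) = 1/4.

1/4


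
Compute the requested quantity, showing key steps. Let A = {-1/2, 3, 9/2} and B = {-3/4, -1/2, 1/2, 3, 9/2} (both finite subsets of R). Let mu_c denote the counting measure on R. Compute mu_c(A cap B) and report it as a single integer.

Counting measure on a finite set equals cardinality. mu_c(A cap B) = |A cap B| (elements appearing in both).
Enumerating the elements of A that also lie in B gives 3 element(s).
So mu_c(A cap B) = 3.

3


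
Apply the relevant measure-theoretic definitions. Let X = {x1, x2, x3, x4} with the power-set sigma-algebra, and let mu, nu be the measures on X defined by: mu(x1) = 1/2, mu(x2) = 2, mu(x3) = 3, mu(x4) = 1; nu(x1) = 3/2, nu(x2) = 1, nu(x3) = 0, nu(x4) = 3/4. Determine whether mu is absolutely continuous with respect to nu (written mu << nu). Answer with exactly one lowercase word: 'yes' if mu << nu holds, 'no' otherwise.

mu << nu means: every nu-null measurable set is also mu-null; equivalently, for every atom x, if nu({x}) = 0 then mu({x}) = 0.
Checking each atom:
  x1: nu = 3/2 > 0 -> no constraint.
  x2: nu = 1 > 0 -> no constraint.
  x3: nu = 0, mu = 3 > 0 -> violates mu << nu.
  x4: nu = 3/4 > 0 -> no constraint.
The atom(s) x3 violate the condition (nu = 0 but mu > 0). Therefore mu is NOT absolutely continuous w.r.t. nu.

no


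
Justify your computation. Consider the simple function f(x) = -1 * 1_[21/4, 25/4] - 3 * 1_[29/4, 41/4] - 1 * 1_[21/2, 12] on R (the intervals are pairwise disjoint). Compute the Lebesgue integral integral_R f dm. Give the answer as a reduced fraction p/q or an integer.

For a simple function f = sum_i c_i * 1_{A_i} with disjoint A_i,
  integral f dm = sum_i c_i * m(A_i).
Lengths of the A_i:
  m(A_1) = 25/4 - 21/4 = 1.
  m(A_2) = 41/4 - 29/4 = 3.
  m(A_3) = 12 - 21/2 = 3/2.
Contributions c_i * m(A_i):
  (-1) * (1) = -1.
  (-3) * (3) = -9.
  (-1) * (3/2) = -3/2.
Total: -1 - 9 - 3/2 = -23/2.

-23/2


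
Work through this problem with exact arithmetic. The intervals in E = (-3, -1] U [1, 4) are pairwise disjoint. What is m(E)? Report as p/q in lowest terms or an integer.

For pairwise disjoint intervals, m(union_i I_i) = sum_i m(I_i),
and m is invariant under swapping open/closed endpoints (single points have measure 0).
So m(E) = sum_i (b_i - a_i).
  I_1 has length -1 - (-3) = 2.
  I_2 has length 4 - 1 = 3.
Summing:
  m(E) = 2 + 3 = 5.

5


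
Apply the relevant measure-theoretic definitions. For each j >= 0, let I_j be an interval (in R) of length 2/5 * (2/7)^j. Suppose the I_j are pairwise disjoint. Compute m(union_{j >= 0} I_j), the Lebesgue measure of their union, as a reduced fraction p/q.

By countable additivity of the Lebesgue measure on pairwise disjoint measurable sets,
  m(union_{j >= 0} I_j) = sum_{j >= 0} m(I_j) = sum_{j >= 0} a * r^j,
  with a = 2/5 and r = 2/7.
Since 0 < r = 2/7 < 1, the geometric series converges:
  sum_{j >= 0} a * r^j = a / (1 - r).
  = 2/5 / (1 - 2/7)
  = 2/5 / (5/7)
  = 14/25.

14/25


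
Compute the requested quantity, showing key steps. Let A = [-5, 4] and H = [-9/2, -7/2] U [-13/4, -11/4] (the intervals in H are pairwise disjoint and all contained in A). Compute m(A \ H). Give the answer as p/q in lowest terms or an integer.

The ambient interval has length m(A) = 4 - (-5) = 9.
Since the holes are disjoint and sit inside A, by finite additivity
  m(H) = sum_i (b_i - a_i), and m(A \ H) = m(A) - m(H).
Computing the hole measures:
  m(H_1) = -7/2 - (-9/2) = 1.
  m(H_2) = -11/4 - (-13/4) = 1/2.
Summed: m(H) = 1 + 1/2 = 3/2.
So m(A \ H) = 9 - 3/2 = 15/2.

15/2


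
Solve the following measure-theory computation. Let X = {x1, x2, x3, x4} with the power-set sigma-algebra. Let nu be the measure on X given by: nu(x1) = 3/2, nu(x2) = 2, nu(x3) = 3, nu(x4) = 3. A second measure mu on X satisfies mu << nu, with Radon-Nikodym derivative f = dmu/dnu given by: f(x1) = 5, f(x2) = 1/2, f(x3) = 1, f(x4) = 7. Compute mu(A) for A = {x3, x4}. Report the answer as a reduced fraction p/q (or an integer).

By the defining property of the Radon-Nikodym derivative, for every measurable set A,
  mu(A) = integral_A f dnu.
Since nu is a discrete measure concentrated on the atoms of X, the integral over A reduces to the sum
  mu(A) = sum_{x in A} f(x) * nu({x}).
Computing each term:
  x3: f(x3) * nu(x3) = 1 * 3 = 3.
  x4: f(x4) * nu(x4) = 7 * 3 = 21.
Summing: mu(A) = 3 + 21 = 24.

24


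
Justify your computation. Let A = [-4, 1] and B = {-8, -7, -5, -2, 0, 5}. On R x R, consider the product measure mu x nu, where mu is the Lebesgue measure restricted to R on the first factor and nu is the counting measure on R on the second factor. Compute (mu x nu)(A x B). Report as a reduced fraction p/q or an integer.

For a measurable rectangle A x B, the product measure satisfies
  (mu x nu)(A x B) = mu(A) * nu(B).
  mu(A) = 5.
  nu(B) = 6.
  (mu x nu)(A x B) = 5 * 6 = 30.

30


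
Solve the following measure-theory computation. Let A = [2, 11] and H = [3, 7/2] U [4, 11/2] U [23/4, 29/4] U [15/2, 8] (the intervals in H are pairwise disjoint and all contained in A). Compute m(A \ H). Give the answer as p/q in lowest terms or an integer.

The ambient interval has length m(A) = 11 - 2 = 9.
Since the holes are disjoint and sit inside A, by finite additivity
  m(H) = sum_i (b_i - a_i), and m(A \ H) = m(A) - m(H).
Computing the hole measures:
  m(H_1) = 7/2 - 3 = 1/2.
  m(H_2) = 11/2 - 4 = 3/2.
  m(H_3) = 29/4 - 23/4 = 3/2.
  m(H_4) = 8 - 15/2 = 1/2.
Summed: m(H) = 1/2 + 3/2 + 3/2 + 1/2 = 4.
So m(A \ H) = 9 - 4 = 5.

5


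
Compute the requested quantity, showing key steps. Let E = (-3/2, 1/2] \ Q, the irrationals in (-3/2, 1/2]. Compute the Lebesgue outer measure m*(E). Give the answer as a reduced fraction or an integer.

The interval I = (-3/2, 1/2] has m(I) = 1/2 - (-3/2) = 2 (endpoints are measure-zero, so open/closed/half-open agree). Write I = (I cap Q) u (I \ Q). The rationals in I are countable, so m*(I cap Q) = 0 (cover each rational by intervals whose total length is arbitrarily small). By countable subadditivity m*(I) <= m*(I cap Q) + m*(I \ Q), hence m*(I \ Q) >= m(I) = 2. The reverse inequality m*(I \ Q) <= m*(I) = 2 is trivial since (I \ Q) is a subset of I. Therefore m*(I \ Q) = 2.

2


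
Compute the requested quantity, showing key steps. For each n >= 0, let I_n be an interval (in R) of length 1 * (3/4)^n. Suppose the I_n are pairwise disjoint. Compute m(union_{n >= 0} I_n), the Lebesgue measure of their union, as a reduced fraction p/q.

By countable additivity of the Lebesgue measure on pairwise disjoint measurable sets,
  m(union_{n >= 0} I_n) = sum_{n >= 0} m(I_n) = sum_{n >= 0} a * r^n,
  with a = 1 and r = 3/4.
Since 0 < r = 3/4 < 1, the geometric series converges:
  sum_{n >= 0} a * r^n = a / (1 - r).
  = 1 / (1 - 3/4)
  = 1 / (1/4)
  = 4.

4


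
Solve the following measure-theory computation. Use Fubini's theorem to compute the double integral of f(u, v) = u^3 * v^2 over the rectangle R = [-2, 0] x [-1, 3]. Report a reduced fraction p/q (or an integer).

f(u, v) is a tensor product of a function of u and a function of v, and both factors are bounded continuous (hence Lebesgue integrable) on the rectangle, so Fubini's theorem applies:
  integral_R f d(m x m) = (integral_a1^b1 u^3 du) * (integral_a2^b2 v^2 dv).
Inner integral in u: integral_{-2}^{0} u^3 du = (0^4 - (-2)^4)/4
  = -4.
Inner integral in v: integral_{-1}^{3} v^2 dv = (3^3 - (-1)^3)/3
  = 28/3.
Product: (-4) * (28/3) = -112/3.

-112/3


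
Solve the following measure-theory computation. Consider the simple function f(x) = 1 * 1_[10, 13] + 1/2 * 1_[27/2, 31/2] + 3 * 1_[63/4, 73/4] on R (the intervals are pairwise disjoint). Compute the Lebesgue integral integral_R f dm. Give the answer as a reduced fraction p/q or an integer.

For a simple function f = sum_i c_i * 1_{A_i} with disjoint A_i,
  integral f dm = sum_i c_i * m(A_i).
Lengths of the A_i:
  m(A_1) = 13 - 10 = 3.
  m(A_2) = 31/2 - 27/2 = 2.
  m(A_3) = 73/4 - 63/4 = 5/2.
Contributions c_i * m(A_i):
  (1) * (3) = 3.
  (1/2) * (2) = 1.
  (3) * (5/2) = 15/2.
Total: 3 + 1 + 15/2 = 23/2.

23/2


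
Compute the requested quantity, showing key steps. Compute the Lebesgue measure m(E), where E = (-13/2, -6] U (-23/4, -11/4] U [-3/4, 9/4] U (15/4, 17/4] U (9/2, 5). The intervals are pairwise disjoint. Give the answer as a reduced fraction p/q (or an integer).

For pairwise disjoint intervals, m(union_i I_i) = sum_i m(I_i),
and m is invariant under swapping open/closed endpoints (single points have measure 0).
So m(E) = sum_i (b_i - a_i).
  I_1 has length -6 - (-13/2) = 1/2.
  I_2 has length -11/4 - (-23/4) = 3.
  I_3 has length 9/4 - (-3/4) = 3.
  I_4 has length 17/4 - 15/4 = 1/2.
  I_5 has length 5 - 9/2 = 1/2.
Summing:
  m(E) = 1/2 + 3 + 3 + 1/2 + 1/2 = 15/2.

15/2


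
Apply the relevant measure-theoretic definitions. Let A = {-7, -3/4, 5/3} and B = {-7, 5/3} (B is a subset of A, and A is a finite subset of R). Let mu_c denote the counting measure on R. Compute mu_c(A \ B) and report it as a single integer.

Counting measure assigns mu_c(E) = |E| (number of elements) when E is finite. For B subset A, A \ B is the set of elements of A not in B, so |A \ B| = |A| - |B|.
|A| = 3, |B| = 2, so mu_c(A \ B) = 3 - 2 = 1.

1
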